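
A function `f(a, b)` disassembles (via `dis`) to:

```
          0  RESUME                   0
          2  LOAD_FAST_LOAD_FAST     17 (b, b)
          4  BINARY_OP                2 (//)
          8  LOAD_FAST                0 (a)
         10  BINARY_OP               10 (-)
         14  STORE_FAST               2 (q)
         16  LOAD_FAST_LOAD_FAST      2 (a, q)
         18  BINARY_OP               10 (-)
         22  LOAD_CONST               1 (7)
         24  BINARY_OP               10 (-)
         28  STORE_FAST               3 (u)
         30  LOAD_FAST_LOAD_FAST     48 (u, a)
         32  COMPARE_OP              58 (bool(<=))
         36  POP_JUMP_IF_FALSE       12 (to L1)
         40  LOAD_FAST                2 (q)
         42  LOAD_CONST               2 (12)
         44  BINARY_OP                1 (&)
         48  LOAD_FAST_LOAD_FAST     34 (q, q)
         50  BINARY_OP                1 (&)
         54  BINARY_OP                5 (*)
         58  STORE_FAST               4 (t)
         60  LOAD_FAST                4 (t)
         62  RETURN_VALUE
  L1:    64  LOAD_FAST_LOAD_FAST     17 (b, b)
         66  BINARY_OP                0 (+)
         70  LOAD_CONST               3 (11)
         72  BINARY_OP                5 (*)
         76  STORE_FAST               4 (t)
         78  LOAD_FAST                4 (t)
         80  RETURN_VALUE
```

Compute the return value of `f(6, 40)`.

LOAD_FAST_LOAD_FAST b,b → push 40,40. Stack: [40, 40]
BINARY_OP // → 40 // 40 = 1. Stack: [1]
LOAD_FAST a → push 6. Stack: [1, 6]
BINARY_OP - → 1 - 6 = -5. Stack: [-5]
STORE_FAST q → q=-5. Stack: []
LOAD_FAST_LOAD_FAST a,q → push 6,-5. Stack: [6, -5]
BINARY_OP - → 6 - -5 = 11. Stack: [11]
LOAD_CONST → push 7. Stack: [11, 7]
BINARY_OP - → 11 - 7 = 4. Stack: [4]
STORE_FAST u → u=4. Stack: []
LOAD_FAST_LOAD_FAST u,a → push 4,6. Stack: [4, 6]
COMPARE_OP bool(<=) → 4 vs 6 = True. Stack: [True]
POP_JUMP_IF_FALSE → pop True; no jump. Stack: []
LOAD_FAST q → push -5. Stack: [-5]
LOAD_CONST → push 12. Stack: [-5, 12]
BINARY_OP & → -5 & 12 = 8. Stack: [8]
LOAD_FAST_LOAD_FAST q,q → push -5,-5. Stack: [8, -5, -5]
BINARY_OP & → -5 & -5 = -5. Stack: [8, -5]
BINARY_OP * → 8 * -5 = -40. Stack: [-40]
STORE_FAST t → t=-40. Stack: []
LOAD_FAST t → push -40. Stack: [-40]
RETURN_VALUE → return -40.

-40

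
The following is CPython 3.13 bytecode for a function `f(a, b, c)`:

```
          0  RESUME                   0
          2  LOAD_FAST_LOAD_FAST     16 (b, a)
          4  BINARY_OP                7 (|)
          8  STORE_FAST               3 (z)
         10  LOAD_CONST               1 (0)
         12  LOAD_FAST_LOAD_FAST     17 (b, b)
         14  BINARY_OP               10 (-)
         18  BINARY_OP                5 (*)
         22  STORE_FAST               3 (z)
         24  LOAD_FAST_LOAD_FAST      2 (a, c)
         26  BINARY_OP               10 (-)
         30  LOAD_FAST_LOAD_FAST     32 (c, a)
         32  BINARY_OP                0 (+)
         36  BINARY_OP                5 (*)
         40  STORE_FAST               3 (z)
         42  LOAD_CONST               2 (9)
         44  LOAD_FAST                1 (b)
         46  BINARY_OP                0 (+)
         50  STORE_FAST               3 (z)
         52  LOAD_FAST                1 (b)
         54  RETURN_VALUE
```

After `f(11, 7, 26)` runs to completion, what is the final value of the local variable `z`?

LOAD_FAST_LOAD_FAST b,a → push 7,11. Stack: [7, 11]
BINARY_OP | → 7 | 11 = 15. Stack: [15]
STORE_FAST z → z=15. Stack: []
LOAD_CONST → push 0. Stack: [0]
LOAD_FAST_LOAD_FAST b,b → push 7,7. Stack: [0, 7, 7]
BINARY_OP - → 7 - 7 = 0. Stack: [0, 0]
BINARY_OP * → 0 * 0 = 0. Stack: [0]
STORE_FAST z → z=0. Stack: []
LOAD_FAST_LOAD_FAST a,c → push 11,26. Stack: [11, 26]
BINARY_OP - → 11 - 26 = -15. Stack: [-15]
LOAD_FAST_LOAD_FAST c,a → push 26,11. Stack: [-15, 26, 11]
BINARY_OP + → 26 + 11 = 37. Stack: [-15, 37]
BINARY_OP * → -15 * 37 = -555. Stack: [-555]
STORE_FAST z → z=-555. Stack: []
LOAD_CONST → push 9. Stack: [9]
LOAD_FAST b → push 7. Stack: [9, 7]
BINARY_OP + → 9 + 7 = 16. Stack: [16]
STORE_FAST z → z=16. Stack: []
LOAD_FAST b → push 7. Stack: [7]
RETURN_VALUE → return 7.

16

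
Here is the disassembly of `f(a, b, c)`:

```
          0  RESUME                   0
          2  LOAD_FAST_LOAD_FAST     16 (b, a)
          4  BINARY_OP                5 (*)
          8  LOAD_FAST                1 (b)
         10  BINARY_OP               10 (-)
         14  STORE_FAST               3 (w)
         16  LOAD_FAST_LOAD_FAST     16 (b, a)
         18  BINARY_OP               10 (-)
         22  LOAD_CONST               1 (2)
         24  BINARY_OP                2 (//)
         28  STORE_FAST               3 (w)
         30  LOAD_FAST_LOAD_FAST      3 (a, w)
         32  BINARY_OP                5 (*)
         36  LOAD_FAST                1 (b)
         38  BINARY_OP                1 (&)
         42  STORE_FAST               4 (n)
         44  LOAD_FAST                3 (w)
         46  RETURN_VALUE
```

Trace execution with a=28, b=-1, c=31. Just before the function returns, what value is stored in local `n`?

-420

LOAD_FAST_LOAD_FAST b,a → push -1,28. Stack: [-1, 28]
BINARY_OP * → -1 * 28 = -28. Stack: [-28]
LOAD_FAST b → push -1. Stack: [-28, -1]
BINARY_OP - → -28 - -1 = -27. Stack: [-27]
STORE_FAST w → w=-27. Stack: []
LOAD_FAST_LOAD_FAST b,a → push -1,28. Stack: [-1, 28]
BINARY_OP - → -1 - 28 = -29. Stack: [-29]
LOAD_CONST → push 2. Stack: [-29, 2]
BINARY_OP // → -29 // 2 = -15. Stack: [-15]
STORE_FAST w → w=-15. Stack: []
LOAD_FAST_LOAD_FAST a,w → push 28,-15. Stack: [28, -15]
BINARY_OP * → 28 * -15 = -420. Stack: [-420]
LOAD_FAST b → push -1. Stack: [-420, -1]
BINARY_OP & → -420 & -1 = -420. Stack: [-420]
STORE_FAST n → n=-420. Stack: []
LOAD_FAST w → push -15. Stack: [-15]
RETURN_VALUE → return -15.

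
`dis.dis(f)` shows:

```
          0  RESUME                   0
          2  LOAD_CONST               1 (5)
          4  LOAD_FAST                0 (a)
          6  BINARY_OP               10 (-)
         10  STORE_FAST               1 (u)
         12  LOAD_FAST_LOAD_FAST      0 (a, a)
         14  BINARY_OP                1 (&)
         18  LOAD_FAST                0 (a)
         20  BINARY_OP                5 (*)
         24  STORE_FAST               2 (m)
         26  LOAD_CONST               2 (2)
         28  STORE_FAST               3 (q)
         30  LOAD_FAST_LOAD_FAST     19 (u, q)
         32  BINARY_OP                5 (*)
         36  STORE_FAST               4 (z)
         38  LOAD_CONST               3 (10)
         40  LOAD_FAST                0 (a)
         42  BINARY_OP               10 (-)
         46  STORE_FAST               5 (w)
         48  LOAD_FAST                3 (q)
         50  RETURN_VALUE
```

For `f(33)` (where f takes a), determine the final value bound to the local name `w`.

-23

LOAD_CONST → push 5. Stack: [5]
LOAD_FAST a → push 33. Stack: [5, 33]
BINARY_OP - → 5 - 33 = -28. Stack: [-28]
STORE_FAST u → u=-28. Stack: []
LOAD_FAST_LOAD_FAST a,a → push 33,33. Stack: [33, 33]
BINARY_OP & → 33 & 33 = 33. Stack: [33]
LOAD_FAST a → push 33. Stack: [33, 33]
BINARY_OP * → 33 * 33 = 1089. Stack: [1089]
STORE_FAST m → m=1089. Stack: []
LOAD_CONST → push 2. Stack: [2]
STORE_FAST q → q=2. Stack: []
LOAD_FAST_LOAD_FAST u,q → push -28,2. Stack: [-28, 2]
BINARY_OP * → -28 * 2 = -56. Stack: [-56]
STORE_FAST z → z=-56. Stack: []
LOAD_CONST → push 10. Stack: [10]
LOAD_FAST a → push 33. Stack: [10, 33]
BINARY_OP - → 10 - 33 = -23. Stack: [-23]
STORE_FAST w → w=-23. Stack: []
LOAD_FAST q → push 2. Stack: [2]
RETURN_VALUE → return 2.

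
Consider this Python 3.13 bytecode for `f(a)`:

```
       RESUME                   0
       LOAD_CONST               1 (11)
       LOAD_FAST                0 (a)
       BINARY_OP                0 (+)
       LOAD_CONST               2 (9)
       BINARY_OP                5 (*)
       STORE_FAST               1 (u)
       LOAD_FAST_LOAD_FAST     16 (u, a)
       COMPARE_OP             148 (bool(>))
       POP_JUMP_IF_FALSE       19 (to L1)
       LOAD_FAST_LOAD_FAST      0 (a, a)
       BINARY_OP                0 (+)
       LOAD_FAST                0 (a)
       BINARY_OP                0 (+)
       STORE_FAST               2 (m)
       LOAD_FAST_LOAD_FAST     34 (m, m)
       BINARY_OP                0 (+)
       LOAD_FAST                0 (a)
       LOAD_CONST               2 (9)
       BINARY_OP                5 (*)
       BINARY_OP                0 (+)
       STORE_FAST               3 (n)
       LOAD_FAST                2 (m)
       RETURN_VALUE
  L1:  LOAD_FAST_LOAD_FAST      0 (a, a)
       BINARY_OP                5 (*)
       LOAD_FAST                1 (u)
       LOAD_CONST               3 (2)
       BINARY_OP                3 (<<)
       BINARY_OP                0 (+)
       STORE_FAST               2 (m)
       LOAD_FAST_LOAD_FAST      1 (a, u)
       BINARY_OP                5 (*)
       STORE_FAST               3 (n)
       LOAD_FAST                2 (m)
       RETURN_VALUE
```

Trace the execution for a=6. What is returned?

LOAD_CONST → push 11. Stack: [11]
LOAD_FAST a → push 6. Stack: [11, 6]
BINARY_OP + → 11 + 6 = 17. Stack: [17]
LOAD_CONST → push 9. Stack: [17, 9]
BINARY_OP * → 17 * 9 = 153. Stack: [153]
STORE_FAST u → u=153. Stack: []
LOAD_FAST_LOAD_FAST u,a → push 153,6. Stack: [153, 6]
COMPARE_OP bool(>) → 153 vs 6 = True. Stack: [True]
POP_JUMP_IF_FALSE → pop True; no jump. Stack: []
LOAD_FAST_LOAD_FAST a,a → push 6,6. Stack: [6, 6]
BINARY_OP + → 6 + 6 = 12. Stack: [12]
LOAD_FAST a → push 6. Stack: [12, 6]
BINARY_OP + → 12 + 6 = 18. Stack: [18]
STORE_FAST m → m=18. Stack: []
LOAD_FAST_LOAD_FAST m,m → push 18,18. Stack: [18, 18]
BINARY_OP + → 18 + 18 = 36. Stack: [36]
LOAD_FAST a → push 6. Stack: [36, 6]
LOAD_CONST → push 9. Stack: [36, 6, 9]
BINARY_OP * → 6 * 9 = 54. Stack: [36, 54]
BINARY_OP + → 36 + 54 = 90. Stack: [90]
STORE_FAST n → n=90. Stack: []
LOAD_FAST m → push 18. Stack: [18]
RETURN_VALUE → return 18.

18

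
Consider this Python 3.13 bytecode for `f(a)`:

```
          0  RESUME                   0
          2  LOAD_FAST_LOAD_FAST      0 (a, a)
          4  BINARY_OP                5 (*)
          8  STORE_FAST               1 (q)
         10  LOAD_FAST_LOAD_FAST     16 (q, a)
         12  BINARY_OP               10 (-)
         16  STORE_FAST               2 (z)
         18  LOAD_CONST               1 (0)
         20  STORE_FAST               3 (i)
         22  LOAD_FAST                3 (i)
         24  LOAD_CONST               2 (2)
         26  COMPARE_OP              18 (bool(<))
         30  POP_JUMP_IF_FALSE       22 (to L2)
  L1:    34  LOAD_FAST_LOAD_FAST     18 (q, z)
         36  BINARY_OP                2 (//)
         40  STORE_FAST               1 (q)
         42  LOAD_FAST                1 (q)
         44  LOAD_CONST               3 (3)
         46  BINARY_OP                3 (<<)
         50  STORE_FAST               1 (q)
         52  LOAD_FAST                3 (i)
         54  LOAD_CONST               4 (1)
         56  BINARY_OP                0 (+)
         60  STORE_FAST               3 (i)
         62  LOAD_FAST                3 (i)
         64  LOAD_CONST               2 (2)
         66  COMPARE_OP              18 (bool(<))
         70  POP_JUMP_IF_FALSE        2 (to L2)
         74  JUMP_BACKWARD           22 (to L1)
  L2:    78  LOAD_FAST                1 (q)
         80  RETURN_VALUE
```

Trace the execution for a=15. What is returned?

0

LOAD_FAST_LOAD_FAST a,a → push 15,15. Stack: [15, 15]
BINARY_OP * → 15 * 15 = 225. Stack: [225]
STORE_FAST q → q=225. Stack: []
LOAD_FAST_LOAD_FAST q,a → push 225,15. Stack: [225, 15]
BINARY_OP - → 225 - 15 = 210. Stack: [210]
STORE_FAST z → z=210. Stack: []
LOAD_CONST → push 0. Stack: [0]
STORE_FAST i → i=0. Stack: []
LOAD_FAST i → push 0. Stack: [0]
LOAD_CONST → push 2. Stack: [0, 2]
COMPARE_OP bool(<) → 0 vs 2 = True. Stack: [True]
POP_JUMP_IF_FALSE → pop True; no jump. Stack: []
LOAD_FAST_LOAD_FAST q,z → push 225,210. Stack: [225, 210]
BINARY_OP // → 225 // 210 = 1. Stack: [1]
STORE_FAST q → q=1. Stack: []
LOAD_FAST q → push 1. Stack: [1]
LOAD_CONST → push 3. Stack: [1, 3]
BINARY_OP << → 1 << 3 = 8. Stack: [8]
STORE_FAST q → q=8. Stack: []
LOAD_FAST i → push 0. Stack: [0]
LOAD_CONST → push 1. Stack: [0, 1]
BINARY_OP + → 0 + 1 = 1. Stack: [1]
STORE_FAST i → i=1. Stack: []
LOAD_FAST i → push 1. Stack: [1]
LOAD_CONST → push 2. Stack: [1, 2]
COMPARE_OP bool(<) → 1 vs 2 = True. Stack: [True]
POP_JUMP_IF_FALSE → pop True; no jump. Stack: []
LOAD_FAST_LOAD_FAST q,z → push 8,210. Stack: [8, 210]
BINARY_OP // → 8 // 210 = 0. Stack: [0]
STORE_FAST q → q=0. Stack: []
LOAD_FAST q → push 0. Stack: [0]
LOAD_CONST → push 3. Stack: [0, 3]
BINARY_OP << → 0 << 3 = 0. Stack: [0]
STORE_FAST q → q=0. Stack: []
LOAD_FAST i → push 1. Stack: [1]
LOAD_CONST → push 1. Stack: [1, 1]
BINARY_OP + → 1 + 1 = 2. Stack: [2]
STORE_FAST i → i=2. Stack: []
LOAD_FAST i → push 2. Stack: [2]
LOAD_CONST → push 2. Stack: [2, 2]
COMPARE_OP bool(<) → 2 vs 2 = False. Stack: [False]
POP_JUMP_IF_FALSE → pop False; jump. Stack: []
LOAD_FAST q → push 0. Stack: [0]
RETURN_VALUE → return 0.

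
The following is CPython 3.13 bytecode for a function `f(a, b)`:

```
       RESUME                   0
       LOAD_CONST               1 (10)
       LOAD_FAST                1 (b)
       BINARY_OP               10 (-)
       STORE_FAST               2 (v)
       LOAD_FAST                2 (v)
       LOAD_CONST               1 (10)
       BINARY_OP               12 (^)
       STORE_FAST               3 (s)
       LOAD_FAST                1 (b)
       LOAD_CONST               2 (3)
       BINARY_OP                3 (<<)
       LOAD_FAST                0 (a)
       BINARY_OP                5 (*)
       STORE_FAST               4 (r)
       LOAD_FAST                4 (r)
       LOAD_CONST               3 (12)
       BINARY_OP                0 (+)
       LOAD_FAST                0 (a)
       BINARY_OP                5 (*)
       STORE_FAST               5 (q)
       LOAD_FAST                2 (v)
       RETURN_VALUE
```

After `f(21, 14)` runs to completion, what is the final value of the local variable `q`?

LOAD_CONST → push 10. Stack: [10]
LOAD_FAST b → push 14. Stack: [10, 14]
BINARY_OP - → 10 - 14 = -4. Stack: [-4]
STORE_FAST v → v=-4. Stack: []
LOAD_FAST v → push -4. Stack: [-4]
LOAD_CONST → push 10. Stack: [-4, 10]
BINARY_OP ^ → -4 ^ 10 = -10. Stack: [-10]
STORE_FAST s → s=-10. Stack: []
LOAD_FAST b → push 14. Stack: [14]
LOAD_CONST → push 3. Stack: [14, 3]
BINARY_OP << → 14 << 3 = 112. Stack: [112]
LOAD_FAST a → push 21. Stack: [112, 21]
BINARY_OP * → 112 * 21 = 2352. Stack: [2352]
STORE_FAST r → r=2352. Stack: []
LOAD_FAST r → push 2352. Stack: [2352]
LOAD_CONST → push 12. Stack: [2352, 12]
BINARY_OP + → 2352 + 12 = 2364. Stack: [2364]
LOAD_FAST a → push 21. Stack: [2364, 21]
BINARY_OP * → 2364 * 21 = 49644. Stack: [49644]
STORE_FAST q → q=49644. Stack: []
LOAD_FAST v → push -4. Stack: [-4]
RETURN_VALUE → return -4.

49644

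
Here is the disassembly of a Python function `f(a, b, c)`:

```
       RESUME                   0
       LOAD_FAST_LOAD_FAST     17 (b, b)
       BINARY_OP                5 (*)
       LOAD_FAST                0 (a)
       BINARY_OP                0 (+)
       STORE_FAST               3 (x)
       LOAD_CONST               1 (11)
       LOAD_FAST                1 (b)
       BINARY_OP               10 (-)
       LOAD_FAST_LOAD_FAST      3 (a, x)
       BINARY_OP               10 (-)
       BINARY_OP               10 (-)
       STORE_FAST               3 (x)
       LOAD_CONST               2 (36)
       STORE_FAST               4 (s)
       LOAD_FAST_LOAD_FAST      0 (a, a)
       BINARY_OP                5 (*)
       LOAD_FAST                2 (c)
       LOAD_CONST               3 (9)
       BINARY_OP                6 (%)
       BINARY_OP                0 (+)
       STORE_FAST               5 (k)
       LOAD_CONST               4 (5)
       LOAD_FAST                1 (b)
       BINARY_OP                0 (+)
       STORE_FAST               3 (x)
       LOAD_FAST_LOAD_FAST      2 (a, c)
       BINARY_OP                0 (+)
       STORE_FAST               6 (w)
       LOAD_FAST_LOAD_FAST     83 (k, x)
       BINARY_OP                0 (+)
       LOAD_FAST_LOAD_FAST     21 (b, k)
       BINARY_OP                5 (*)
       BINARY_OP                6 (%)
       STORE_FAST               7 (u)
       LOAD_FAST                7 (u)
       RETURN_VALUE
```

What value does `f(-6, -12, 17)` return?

LOAD_FAST_LOAD_FAST b,b → push -12,-12. Stack: [-12, -12]
BINARY_OP * → -12 * -12 = 144. Stack: [144]
LOAD_FAST a → push -6. Stack: [144, -6]
BINARY_OP + → 144 + -6 = 138. Stack: [138]
STORE_FAST x → x=138. Stack: []
LOAD_CONST → push 11. Stack: [11]
LOAD_FAST b → push -12. Stack: [11, -12]
BINARY_OP - → 11 - -12 = 23. Stack: [23]
LOAD_FAST_LOAD_FAST a,x → push -6,138. Stack: [23, -6, 138]
BINARY_OP - → -6 - 138 = -144. Stack: [23, -144]
BINARY_OP - → 23 - -144 = 167. Stack: [167]
STORE_FAST x → x=167. Stack: []
LOAD_CONST → push 36. Stack: [36]
STORE_FAST s → s=36. Stack: []
LOAD_FAST_LOAD_FAST a,a → push -6,-6. Stack: [-6, -6]
BINARY_OP * → -6 * -6 = 36. Stack: [36]
LOAD_FAST c → push 17. Stack: [36, 17]
LOAD_CONST → push 9. Stack: [36, 17, 9]
BINARY_OP % → 17 % 9 = 8. Stack: [36, 8]
BINARY_OP + → 36 + 8 = 44. Stack: [44]
STORE_FAST k → k=44. Stack: []
LOAD_CONST → push 5. Stack: [5]
LOAD_FAST b → push -12. Stack: [5, -12]
BINARY_OP + → 5 + -12 = -7. Stack: [-7]
STORE_FAST x → x=-7. Stack: []
LOAD_FAST_LOAD_FAST a,c → push -6,17. Stack: [-6, 17]
BINARY_OP + → -6 + 17 = 11. Stack: [11]
STORE_FAST w → w=11. Stack: []
LOAD_FAST_LOAD_FAST k,x → push 44,-7. Stack: [44, -7]
BINARY_OP + → 44 + -7 = 37. Stack: [37]
LOAD_FAST_LOAD_FAST b,k → push -12,44. Stack: [37, -12, 44]
BINARY_OP * → -12 * 44 = -528. Stack: [37, -528]
BINARY_OP % → 37 % -528 = -491. Stack: [-491]
STORE_FAST u → u=-491. Stack: []
LOAD_FAST u → push -491. Stack: [-491]
RETURN_VALUE → return -491.

-491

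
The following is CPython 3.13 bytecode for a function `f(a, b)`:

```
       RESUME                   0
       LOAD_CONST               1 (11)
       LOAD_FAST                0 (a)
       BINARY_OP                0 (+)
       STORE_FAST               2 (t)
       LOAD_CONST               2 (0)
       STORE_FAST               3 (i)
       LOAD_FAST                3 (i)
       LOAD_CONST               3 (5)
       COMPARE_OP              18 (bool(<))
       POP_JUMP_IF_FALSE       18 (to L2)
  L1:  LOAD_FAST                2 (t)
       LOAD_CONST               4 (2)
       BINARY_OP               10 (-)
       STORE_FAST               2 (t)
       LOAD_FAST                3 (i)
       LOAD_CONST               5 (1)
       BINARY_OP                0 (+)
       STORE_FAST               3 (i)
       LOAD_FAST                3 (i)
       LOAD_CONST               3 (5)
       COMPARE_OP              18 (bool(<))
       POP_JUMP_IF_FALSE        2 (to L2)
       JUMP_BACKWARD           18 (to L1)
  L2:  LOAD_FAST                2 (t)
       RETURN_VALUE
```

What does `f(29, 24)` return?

LOAD_CONST → push 11
LOAD_FAST a → push 29
BINARY_OP + → 11 + 29 = 40
STORE_FAST t → t=40
LOAD_CONST → push 0
STORE_FAST i → i=0
LOAD_FAST i → push 0
LOAD_CONST → push 5
COMPARE_OP bool(<) → 0 vs 5 = True
POP_JUMP_IF_FALSE → pop True; no jump
LOAD_FAST t → push 40
LOAD_CONST → push 2
BINARY_OP - → 40 - 2 = 38
STORE_FAST t → t=38
LOAD_FAST i → push 0
LOAD_CONST → push 1
BINARY_OP + → 0 + 1 = 1
STORE_FAST i → i=1
LOAD_FAST i → push 1
LOAD_CONST → push 5
COMPARE_OP bool(<) → 1 vs 5 = True
POP_JUMP_IF_FALSE → pop True; no jump
LOAD_FAST t → push 38
LOAD_CONST → push 2
BINARY_OP - → 38 - 2 = 36
STORE_FAST t → t=36
LOAD_FAST i → push 1
LOAD_CONST → push 1
BINARY_OP + → 1 + 1 = 2
STORE_FAST i → i=2
LOAD_FAST i → push 2
LOAD_CONST → push 5
COMPARE_OP bool(<) → 2 vs 5 = True
POP_JUMP_IF_FALSE → pop True; no jump
LOAD_FAST t → push 36
LOAD_CONST → push 2
BINARY_OP - → 36 - 2 = 34
STORE_FAST t → t=34
LOAD_FAST i → push 2
LOAD_CONST → push 1
BINARY_OP + → 2 + 1 = 3
STORE_FAST i → i=3
LOAD_FAST i → push 3
LOAD_CONST → push 5
COMPARE_OP bool(<) → 3 vs 5 = True
POP_JUMP_IF_FALSE → pop True; no jump
LOAD_FAST t → push 34
LOAD_CONST → push 2
BINARY_OP - → 34 - 2 = 32
STORE_FAST t → t=32
LOAD_FAST i → push 3
LOAD_CONST → push 1
BINARY_OP + → 3 + 1 = 4
STORE_FAST i → i=4
LOAD_FAST i → push 4
LOAD_CONST → push 5
COMPARE_OP bool(<) → 4 vs 5 = True
POP_JUMP_IF_FALSE → pop True; no jump
LOAD_FAST t → push 32
LOAD_CONST → push 2
BINARY_OP - → 32 - 2 = 30
STORE_FAST t → t=30
LOAD_FAST i → push 4
LOAD_CONST → push 1
BINARY_OP + → 4 + 1 = 5
STORE_FAST i → i=5
LOAD_FAST i → push 5
LOAD_CONST → push 5
COMPARE_OP bool(<) → 5 vs 5 = False
POP_JUMP_IF_FALSE → pop False; jump
LOAD_FAST t → push 30
RETURN_VALUE → return 30.

30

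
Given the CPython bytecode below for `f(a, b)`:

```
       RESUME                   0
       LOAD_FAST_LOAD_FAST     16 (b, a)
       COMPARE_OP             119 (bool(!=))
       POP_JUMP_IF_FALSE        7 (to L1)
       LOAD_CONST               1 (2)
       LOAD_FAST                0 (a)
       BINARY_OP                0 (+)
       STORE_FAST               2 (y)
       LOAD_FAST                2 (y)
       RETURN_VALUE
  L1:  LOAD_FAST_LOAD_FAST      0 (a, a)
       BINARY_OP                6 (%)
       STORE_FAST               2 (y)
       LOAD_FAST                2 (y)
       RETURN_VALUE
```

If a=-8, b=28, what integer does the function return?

LOAD_FAST_LOAD_FAST b,a → push 28,-8. Stack: [28, -8]
COMPARE_OP bool(!=) → 28 vs -8 = True. Stack: [True]
POP_JUMP_IF_FALSE → pop True; no jump. Stack: []
LOAD_CONST → push 2. Stack: [2]
LOAD_FAST a → push -8. Stack: [2, -8]
BINARY_OP + → 2 + -8 = -6. Stack: [-6]
STORE_FAST y → y=-6. Stack: []
LOAD_FAST y → push -6. Stack: [-6]
RETURN_VALUE → return -6.

-6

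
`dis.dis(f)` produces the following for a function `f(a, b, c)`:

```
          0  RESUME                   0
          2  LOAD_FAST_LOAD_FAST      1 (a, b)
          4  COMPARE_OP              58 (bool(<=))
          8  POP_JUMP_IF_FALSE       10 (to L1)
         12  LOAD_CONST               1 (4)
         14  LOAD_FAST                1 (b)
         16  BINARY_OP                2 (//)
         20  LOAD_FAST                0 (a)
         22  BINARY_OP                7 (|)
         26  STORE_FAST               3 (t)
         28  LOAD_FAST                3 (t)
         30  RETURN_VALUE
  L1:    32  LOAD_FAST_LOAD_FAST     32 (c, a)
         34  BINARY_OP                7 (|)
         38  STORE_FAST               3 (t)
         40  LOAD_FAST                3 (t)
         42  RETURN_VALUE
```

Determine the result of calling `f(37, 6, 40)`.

45

LOAD_FAST_LOAD_FAST a,b → push 37,6. Stack: [37, 6]
COMPARE_OP bool(<=) → 37 vs 6 = False. Stack: [False]
POP_JUMP_IF_FALSE → pop False; jump. Stack: []
LOAD_FAST_LOAD_FAST c,a → push 40,37. Stack: [40, 37]
BINARY_OP | → 40 | 37 = 45. Stack: [45]
STORE_FAST t → t=45. Stack: []
LOAD_FAST t → push 45. Stack: [45]
RETURN_VALUE → return 45.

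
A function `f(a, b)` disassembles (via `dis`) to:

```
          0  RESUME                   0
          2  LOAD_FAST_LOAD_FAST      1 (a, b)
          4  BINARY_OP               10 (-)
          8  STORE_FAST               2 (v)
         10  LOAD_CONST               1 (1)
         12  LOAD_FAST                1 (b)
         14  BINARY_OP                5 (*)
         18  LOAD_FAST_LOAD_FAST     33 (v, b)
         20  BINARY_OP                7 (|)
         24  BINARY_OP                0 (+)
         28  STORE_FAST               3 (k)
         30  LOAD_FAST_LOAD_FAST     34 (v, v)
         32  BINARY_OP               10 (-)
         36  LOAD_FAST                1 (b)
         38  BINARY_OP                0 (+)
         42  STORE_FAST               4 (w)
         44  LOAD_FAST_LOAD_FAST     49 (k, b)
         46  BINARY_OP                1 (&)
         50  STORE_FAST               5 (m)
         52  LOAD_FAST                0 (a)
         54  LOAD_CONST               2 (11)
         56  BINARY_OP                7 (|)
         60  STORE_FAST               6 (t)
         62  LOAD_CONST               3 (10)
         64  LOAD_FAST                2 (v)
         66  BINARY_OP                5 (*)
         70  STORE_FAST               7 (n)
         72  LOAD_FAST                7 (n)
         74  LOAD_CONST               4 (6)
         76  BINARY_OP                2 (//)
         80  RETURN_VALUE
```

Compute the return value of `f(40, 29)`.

18

LOAD_FAST_LOAD_FAST a,b → push 40,29. Stack: [40, 29]
BINARY_OP - → 40 - 29 = 11. Stack: [11]
STORE_FAST v → v=11. Stack: []
LOAD_CONST → push 1. Stack: [1]
LOAD_FAST b → push 29. Stack: [1, 29]
BINARY_OP * → 1 * 29 = 29. Stack: [29]
LOAD_FAST_LOAD_FAST v,b → push 11,29. Stack: [29, 11, 29]
BINARY_OP | → 11 | 29 = 31. Stack: [29, 31]
BINARY_OP + → 29 + 31 = 60. Stack: [60]
STORE_FAST k → k=60. Stack: []
LOAD_FAST_LOAD_FAST v,v → push 11,11. Stack: [11, 11]
BINARY_OP - → 11 - 11 = 0. Stack: [0]
LOAD_FAST b → push 29. Stack: [0, 29]
BINARY_OP + → 0 + 29 = 29. Stack: [29]
STORE_FAST w → w=29. Stack: []
LOAD_FAST_LOAD_FAST k,b → push 60,29. Stack: [60, 29]
BINARY_OP & → 60 & 29 = 28. Stack: [28]
STORE_FAST m → m=28. Stack: []
LOAD_FAST a → push 40. Stack: [40]
LOAD_CONST → push 11. Stack: [40, 11]
BINARY_OP | → 40 | 11 = 43. Stack: [43]
STORE_FAST t → t=43. Stack: []
LOAD_CONST → push 10. Stack: [10]
LOAD_FAST v → push 11. Stack: [10, 11]
BINARY_OP * → 10 * 11 = 110. Stack: [110]
STORE_FAST n → n=110. Stack: []
LOAD_FAST n → push 110. Stack: [110]
LOAD_CONST → push 6. Stack: [110, 6]
BINARY_OP // → 110 // 6 = 18. Stack: [18]
RETURN_VALUE → return 18.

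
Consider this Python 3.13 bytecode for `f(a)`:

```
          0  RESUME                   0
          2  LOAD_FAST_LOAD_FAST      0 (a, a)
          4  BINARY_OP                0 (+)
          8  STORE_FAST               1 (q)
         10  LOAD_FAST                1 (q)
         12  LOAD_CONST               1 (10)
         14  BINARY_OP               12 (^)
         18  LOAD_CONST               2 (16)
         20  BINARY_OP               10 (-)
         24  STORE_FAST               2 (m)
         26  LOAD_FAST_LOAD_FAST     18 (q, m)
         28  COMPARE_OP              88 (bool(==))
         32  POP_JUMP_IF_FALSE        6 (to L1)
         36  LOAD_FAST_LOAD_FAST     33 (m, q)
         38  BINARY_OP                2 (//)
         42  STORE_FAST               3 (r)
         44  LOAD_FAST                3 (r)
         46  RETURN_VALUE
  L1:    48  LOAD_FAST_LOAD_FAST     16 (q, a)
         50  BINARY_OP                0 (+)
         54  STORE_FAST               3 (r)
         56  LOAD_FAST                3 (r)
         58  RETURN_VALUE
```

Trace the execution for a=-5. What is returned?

LOAD_FAST_LOAD_FAST a,a → push -5,-5. Stack: [-5, -5]
BINARY_OP + → -5 + -5 = -10. Stack: [-10]
STORE_FAST q → q=-10. Stack: []
LOAD_FAST q → push -10. Stack: [-10]
LOAD_CONST → push 10. Stack: [-10, 10]
BINARY_OP ^ → -10 ^ 10 = -4. Stack: [-4]
LOAD_CONST → push 16. Stack: [-4, 16]
BINARY_OP - → -4 - 16 = -20. Stack: [-20]
STORE_FAST m → m=-20. Stack: []
LOAD_FAST_LOAD_FAST q,m → push -10,-20. Stack: [-10, -20]
COMPARE_OP bool(==) → -10 vs -20 = False. Stack: [False]
POP_JUMP_IF_FALSE → pop False; jump. Stack: []
LOAD_FAST_LOAD_FAST q,a → push -10,-5. Stack: [-10, -5]
BINARY_OP + → -10 + -5 = -15. Stack: [-15]
STORE_FAST r → r=-15. Stack: []
LOAD_FAST r → push -15. Stack: [-15]
RETURN_VALUE → return -15.

-15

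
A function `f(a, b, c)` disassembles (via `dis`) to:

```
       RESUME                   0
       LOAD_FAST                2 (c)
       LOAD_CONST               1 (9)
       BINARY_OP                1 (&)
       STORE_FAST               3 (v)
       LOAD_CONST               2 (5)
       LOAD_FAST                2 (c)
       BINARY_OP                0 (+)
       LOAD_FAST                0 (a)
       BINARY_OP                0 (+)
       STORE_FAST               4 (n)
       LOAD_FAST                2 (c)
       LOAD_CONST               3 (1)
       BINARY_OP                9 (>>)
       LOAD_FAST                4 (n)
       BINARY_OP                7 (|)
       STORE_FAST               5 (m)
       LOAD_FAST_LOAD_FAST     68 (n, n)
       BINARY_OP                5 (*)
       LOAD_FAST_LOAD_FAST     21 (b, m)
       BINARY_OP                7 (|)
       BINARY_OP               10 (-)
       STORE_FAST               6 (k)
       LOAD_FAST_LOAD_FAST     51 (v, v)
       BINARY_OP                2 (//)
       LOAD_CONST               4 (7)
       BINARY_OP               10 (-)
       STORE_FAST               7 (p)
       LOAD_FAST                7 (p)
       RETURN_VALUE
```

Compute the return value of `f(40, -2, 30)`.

LOAD_FAST c → push 30. Stack: [30]
LOAD_CONST → push 9. Stack: [30, 9]
BINARY_OP & → 30 & 9 = 8. Stack: [8]
STORE_FAST v → v=8. Stack: []
LOAD_CONST → push 5. Stack: [5]
LOAD_FAST c → push 30. Stack: [5, 30]
BINARY_OP + → 5 + 30 = 35. Stack: [35]
LOAD_FAST a → push 40. Stack: [35, 40]
BINARY_OP + → 35 + 40 = 75. Stack: [75]
STORE_FAST n → n=75. Stack: []
LOAD_FAST c → push 30. Stack: [30]
LOAD_CONST → push 1. Stack: [30, 1]
BINARY_OP >> → 30 >> 1 = 15. Stack: [15]
LOAD_FAST n → push 75. Stack: [15, 75]
BINARY_OP | → 15 | 75 = 79. Stack: [79]
STORE_FAST m → m=79. Stack: []
LOAD_FAST_LOAD_FAST n,n → push 75,75. Stack: [75, 75]
BINARY_OP * → 75 * 75 = 5625. Stack: [5625]
LOAD_FAST_LOAD_FAST b,m → push -2,79. Stack: [5625, -2, 79]
BINARY_OP | → -2 | 79 = -1. Stack: [5625, -1]
BINARY_OP - → 5625 - -1 = 5626. Stack: [5626]
STORE_FAST k → k=5626. Stack: []
LOAD_FAST_LOAD_FAST v,v → push 8,8. Stack: [8, 8]
BINARY_OP // → 8 // 8 = 1. Stack: [1]
LOAD_CONST → push 7. Stack: [1, 7]
BINARY_OP - → 1 - 7 = -6. Stack: [-6]
STORE_FAST p → p=-6. Stack: []
LOAD_FAST p → push -6. Stack: [-6]
RETURN_VALUE → return -6.

-6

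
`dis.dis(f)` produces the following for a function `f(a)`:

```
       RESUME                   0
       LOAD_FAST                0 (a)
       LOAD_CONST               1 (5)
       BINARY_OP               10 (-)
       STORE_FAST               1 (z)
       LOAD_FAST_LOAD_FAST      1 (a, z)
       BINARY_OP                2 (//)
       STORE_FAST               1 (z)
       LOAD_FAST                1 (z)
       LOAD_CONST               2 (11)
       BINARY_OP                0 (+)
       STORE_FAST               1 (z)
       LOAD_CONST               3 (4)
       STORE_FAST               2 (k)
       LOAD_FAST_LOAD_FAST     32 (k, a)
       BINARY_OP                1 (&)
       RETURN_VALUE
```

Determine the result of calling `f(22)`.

LOAD_FAST a → push 22. Stack: [22]
LOAD_CONST → push 5. Stack: [22, 5]
BINARY_OP - → 22 - 5 = 17. Stack: [17]
STORE_FAST z → z=17. Stack: []
LOAD_FAST_LOAD_FAST a,z → push 22,17. Stack: [22, 17]
BINARY_OP // → 22 // 17 = 1. Stack: [1]
STORE_FAST z → z=1. Stack: []
LOAD_FAST z → push 1. Stack: [1]
LOAD_CONST → push 11. Stack: [1, 11]
BINARY_OP + → 1 + 11 = 12. Stack: [12]
STORE_FAST z → z=12. Stack: []
LOAD_CONST → push 4. Stack: [4]
STORE_FAST k → k=4. Stack: []
LOAD_FAST_LOAD_FAST k,a → push 4,22. Stack: [4, 22]
BINARY_OP & → 4 & 22 = 4. Stack: [4]
RETURN_VALUE → return 4.

4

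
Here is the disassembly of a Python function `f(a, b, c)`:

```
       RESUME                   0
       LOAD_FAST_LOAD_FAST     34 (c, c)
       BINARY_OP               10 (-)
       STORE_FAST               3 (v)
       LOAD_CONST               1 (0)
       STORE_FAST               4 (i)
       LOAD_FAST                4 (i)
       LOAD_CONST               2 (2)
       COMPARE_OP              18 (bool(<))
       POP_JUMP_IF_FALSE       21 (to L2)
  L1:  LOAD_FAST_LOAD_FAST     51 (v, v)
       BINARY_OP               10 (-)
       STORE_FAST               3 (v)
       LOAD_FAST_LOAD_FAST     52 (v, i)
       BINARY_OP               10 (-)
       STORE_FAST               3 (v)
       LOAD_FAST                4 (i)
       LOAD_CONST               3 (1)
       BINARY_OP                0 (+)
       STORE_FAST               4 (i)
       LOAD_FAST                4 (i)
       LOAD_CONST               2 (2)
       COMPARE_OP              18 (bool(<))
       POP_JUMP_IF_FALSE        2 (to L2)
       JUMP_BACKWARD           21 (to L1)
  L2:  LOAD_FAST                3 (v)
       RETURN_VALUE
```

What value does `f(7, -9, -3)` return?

LOAD_FAST_LOAD_FAST c,c → push -3,-3. Stack: [-3, -3]
BINARY_OP - → -3 - -3 = 0. Stack: [0]
STORE_FAST v → v=0. Stack: []
LOAD_CONST → push 0. Stack: [0]
STORE_FAST i → i=0. Stack: []
LOAD_FAST i → push 0. Stack: [0]
LOAD_CONST → push 2. Stack: [0, 2]
COMPARE_OP bool(<) → 0 vs 2 = True. Stack: [True]
POP_JUMP_IF_FALSE → pop True; no jump. Stack: []
LOAD_FAST_LOAD_FAST v,v → push 0,0. Stack: [0, 0]
BINARY_OP - → 0 - 0 = 0. Stack: [0]
STORE_FAST v → v=0. Stack: []
LOAD_FAST_LOAD_FAST v,i → push 0,0. Stack: [0, 0]
BINARY_OP - → 0 - 0 = 0. Stack: [0]
STORE_FAST v → v=0. Stack: []
LOAD_FAST i → push 0. Stack: [0]
LOAD_CONST → push 1. Stack: [0, 1]
BINARY_OP + → 0 + 1 = 1. Stack: [1]
STORE_FAST i → i=1. Stack: []
LOAD_FAST i → push 1. Stack: [1]
LOAD_CONST → push 2. Stack: [1, 2]
COMPARE_OP bool(<) → 1 vs 2 = True. Stack: [True]
POP_JUMP_IF_FALSE → pop True; no jump. Stack: []
LOAD_FAST_LOAD_FAST v,v → push 0,0. Stack: [0, 0]
BINARY_OP - → 0 - 0 = 0. Stack: [0]
STORE_FAST v → v=0. Stack: []
LOAD_FAST_LOAD_FAST v,i → push 0,1. Stack: [0, 1]
BINARY_OP - → 0 - 1 = -1. Stack: [-1]
STORE_FAST v → v=-1. Stack: []
LOAD_FAST i → push 1. Stack: [1]
LOAD_CONST → push 1. Stack: [1, 1]
BINARY_OP + → 1 + 1 = 2. Stack: [2]
STORE_FAST i → i=2. Stack: []
LOAD_FAST i → push 2. Stack: [2]
LOAD_CONST → push 2. Stack: [2, 2]
COMPARE_OP bool(<) → 2 vs 2 = False. Stack: [False]
POP_JUMP_IF_FALSE → pop False; jump. Stack: []
LOAD_FAST v → push -1. Stack: [-1]
RETURN_VALUE → return -1.

-1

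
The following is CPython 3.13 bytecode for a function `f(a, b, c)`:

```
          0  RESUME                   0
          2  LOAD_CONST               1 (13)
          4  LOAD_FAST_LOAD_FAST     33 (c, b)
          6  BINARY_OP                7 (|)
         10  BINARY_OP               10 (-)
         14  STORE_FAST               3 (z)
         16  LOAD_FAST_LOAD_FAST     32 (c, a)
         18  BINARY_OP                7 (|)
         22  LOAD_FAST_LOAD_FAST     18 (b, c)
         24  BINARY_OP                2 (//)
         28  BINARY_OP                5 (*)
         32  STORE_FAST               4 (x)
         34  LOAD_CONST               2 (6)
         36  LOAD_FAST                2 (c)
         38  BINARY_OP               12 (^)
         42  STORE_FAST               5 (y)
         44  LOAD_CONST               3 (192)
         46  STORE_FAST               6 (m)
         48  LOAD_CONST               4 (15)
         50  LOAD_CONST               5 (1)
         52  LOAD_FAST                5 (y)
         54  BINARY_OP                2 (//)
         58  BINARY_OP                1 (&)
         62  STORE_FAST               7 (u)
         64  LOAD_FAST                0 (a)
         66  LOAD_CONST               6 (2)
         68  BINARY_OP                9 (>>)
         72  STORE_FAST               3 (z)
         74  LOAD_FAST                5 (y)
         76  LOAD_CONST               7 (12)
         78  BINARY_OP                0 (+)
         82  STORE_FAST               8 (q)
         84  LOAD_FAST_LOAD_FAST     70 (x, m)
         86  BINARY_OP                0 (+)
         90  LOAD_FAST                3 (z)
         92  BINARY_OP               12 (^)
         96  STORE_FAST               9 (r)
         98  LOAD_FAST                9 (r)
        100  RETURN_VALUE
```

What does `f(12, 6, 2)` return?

233

LOAD_CONST → push 13. Stack: [13]
LOAD_FAST_LOAD_FAST c,b → push 2,6. Stack: [13, 2, 6]
BINARY_OP | → 2 | 6 = 6. Stack: [13, 6]
BINARY_OP - → 13 - 6 = 7. Stack: [7]
STORE_FAST z → z=7. Stack: []
LOAD_FAST_LOAD_FAST c,a → push 2,12. Stack: [2, 12]
BINARY_OP | → 2 | 12 = 14. Stack: [14]
LOAD_FAST_LOAD_FAST b,c → push 6,2. Stack: [14, 6, 2]
BINARY_OP // → 6 // 2 = 3. Stack: [14, 3]
BINARY_OP * → 14 * 3 = 42. Stack: [42]
STORE_FAST x → x=42. Stack: []
LOAD_CONST → push 6. Stack: [6]
LOAD_FAST c → push 2. Stack: [6, 2]
BINARY_OP ^ → 6 ^ 2 = 4. Stack: [4]
STORE_FAST y → y=4. Stack: []
LOAD_CONST → push 192. Stack: [192]
STORE_FAST m → m=192. Stack: []
LOAD_CONST → push 15. Stack: [15]
LOAD_CONST → push 1. Stack: [15, 1]
LOAD_FAST y → push 4. Stack: [15, 1, 4]
BINARY_OP // → 1 // 4 = 0. Stack: [15, 0]
BINARY_OP & → 15 & 0 = 0. Stack: [0]
STORE_FAST u → u=0. Stack: []
LOAD_FAST a → push 12. Stack: [12]
LOAD_CONST → push 2. Stack: [12, 2]
BINARY_OP >> → 12 >> 2 = 3. Stack: [3]
STORE_FAST z → z=3. Stack: []
LOAD_FAST y → push 4. Stack: [4]
LOAD_CONST → push 12. Stack: [4, 12]
BINARY_OP + → 4 + 12 = 16. Stack: [16]
STORE_FAST q → q=16. Stack: []
LOAD_FAST_LOAD_FAST x,m → push 42,192. Stack: [42, 192]
BINARY_OP + → 42 + 192 = 234. Stack: [234]
LOAD_FAST z → push 3. Stack: [234, 3]
BINARY_OP ^ → 234 ^ 3 = 233. Stack: [233]
STORE_FAST r → r=233. Stack: []
LOAD_FAST r → push 233. Stack: [233]
RETURN_VALUE → return 233.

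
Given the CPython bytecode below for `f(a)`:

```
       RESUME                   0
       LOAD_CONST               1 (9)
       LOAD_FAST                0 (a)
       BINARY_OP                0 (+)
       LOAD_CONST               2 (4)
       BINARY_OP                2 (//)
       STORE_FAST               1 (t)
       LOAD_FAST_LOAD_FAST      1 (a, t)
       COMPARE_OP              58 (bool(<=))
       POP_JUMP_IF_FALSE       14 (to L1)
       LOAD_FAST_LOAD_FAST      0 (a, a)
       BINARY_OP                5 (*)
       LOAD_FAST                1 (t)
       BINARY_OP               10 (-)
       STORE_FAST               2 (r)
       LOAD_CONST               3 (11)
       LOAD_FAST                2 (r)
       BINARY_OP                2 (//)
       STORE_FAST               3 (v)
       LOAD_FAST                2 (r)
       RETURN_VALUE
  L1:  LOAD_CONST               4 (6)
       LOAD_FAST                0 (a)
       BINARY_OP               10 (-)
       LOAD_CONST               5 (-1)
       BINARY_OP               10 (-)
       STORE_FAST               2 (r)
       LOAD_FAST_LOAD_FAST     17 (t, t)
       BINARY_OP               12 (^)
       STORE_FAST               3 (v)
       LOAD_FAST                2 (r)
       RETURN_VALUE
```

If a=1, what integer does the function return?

-1

LOAD_CONST → push 9. Stack: [9]
LOAD_FAST a → push 1. Stack: [9, 1]
BINARY_OP + → 9 + 1 = 10. Stack: [10]
LOAD_CONST → push 4. Stack: [10, 4]
BINARY_OP // → 10 // 4 = 2. Stack: [2]
STORE_FAST t → t=2. Stack: []
LOAD_FAST_LOAD_FAST a,t → push 1,2. Stack: [1, 2]
COMPARE_OP bool(<=) → 1 vs 2 = True. Stack: [True]
POP_JUMP_IF_FALSE → pop True; no jump. Stack: []
LOAD_FAST_LOAD_FAST a,a → push 1,1. Stack: [1, 1]
BINARY_OP * → 1 * 1 = 1. Stack: [1]
LOAD_FAST t → push 2. Stack: [1, 2]
BINARY_OP - → 1 - 2 = -1. Stack: [-1]
STORE_FAST r → r=-1. Stack: []
LOAD_CONST → push 11. Stack: [11]
LOAD_FAST r → push -1. Stack: [11, -1]
BINARY_OP // → 11 // -1 = -11. Stack: [-11]
STORE_FAST v → v=-11. Stack: []
LOAD_FAST r → push -1. Stack: [-1]
RETURN_VALUE → return -1.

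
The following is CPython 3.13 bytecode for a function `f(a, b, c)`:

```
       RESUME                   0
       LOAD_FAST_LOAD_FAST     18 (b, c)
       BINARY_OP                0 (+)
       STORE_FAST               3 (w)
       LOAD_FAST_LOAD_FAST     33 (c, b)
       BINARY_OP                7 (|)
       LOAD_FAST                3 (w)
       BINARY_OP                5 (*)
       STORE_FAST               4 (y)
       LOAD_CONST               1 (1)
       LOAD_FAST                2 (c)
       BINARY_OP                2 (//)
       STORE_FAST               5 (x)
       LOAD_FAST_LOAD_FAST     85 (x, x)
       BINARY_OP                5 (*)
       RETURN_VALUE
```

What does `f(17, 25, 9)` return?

0

LOAD_FAST_LOAD_FAST b,c → push 25,9. Stack: [25, 9]
BINARY_OP + → 25 + 9 = 34. Stack: [34]
STORE_FAST w → w=34. Stack: []
LOAD_FAST_LOAD_FAST c,b → push 9,25. Stack: [9, 25]
BINARY_OP | → 9 | 25 = 25. Stack: [25]
LOAD_FAST w → push 34. Stack: [25, 34]
BINARY_OP * → 25 * 34 = 850. Stack: [850]
STORE_FAST y → y=850. Stack: []
LOAD_CONST → push 1. Stack: [1]
LOAD_FAST c → push 9. Stack: [1, 9]
BINARY_OP // → 1 // 9 = 0. Stack: [0]
STORE_FAST x → x=0. Stack: []
LOAD_FAST_LOAD_FAST x,x → push 0,0. Stack: [0, 0]
BINARY_OP * → 0 * 0 = 0. Stack: [0]
RETURN_VALUE → return 0.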